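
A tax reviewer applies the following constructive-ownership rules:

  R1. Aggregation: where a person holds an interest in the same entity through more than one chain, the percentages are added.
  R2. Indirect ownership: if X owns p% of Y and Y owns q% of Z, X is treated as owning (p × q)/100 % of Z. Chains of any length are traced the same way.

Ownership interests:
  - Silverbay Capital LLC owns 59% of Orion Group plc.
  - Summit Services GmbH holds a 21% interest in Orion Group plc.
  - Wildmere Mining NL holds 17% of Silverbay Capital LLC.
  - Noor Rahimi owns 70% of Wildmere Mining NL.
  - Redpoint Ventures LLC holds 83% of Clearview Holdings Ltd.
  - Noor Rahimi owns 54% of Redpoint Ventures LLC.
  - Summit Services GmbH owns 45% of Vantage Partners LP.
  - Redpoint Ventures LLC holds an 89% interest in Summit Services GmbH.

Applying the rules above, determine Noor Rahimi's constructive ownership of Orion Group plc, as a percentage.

Chain via Redpoint Ventures LLC → Summit Services GmbH (R2): 54% × 89% × 21% = 10.0926% of Orion Group plc.
Chain via Wildmere Mining NL → Silverbay Capital LLC (R2): 70% × 17% × 59% = 7.021% of Orion Group plc.
Aggregating (R1): 10.0926% + 7.021% = 17.1136%.

17.1136%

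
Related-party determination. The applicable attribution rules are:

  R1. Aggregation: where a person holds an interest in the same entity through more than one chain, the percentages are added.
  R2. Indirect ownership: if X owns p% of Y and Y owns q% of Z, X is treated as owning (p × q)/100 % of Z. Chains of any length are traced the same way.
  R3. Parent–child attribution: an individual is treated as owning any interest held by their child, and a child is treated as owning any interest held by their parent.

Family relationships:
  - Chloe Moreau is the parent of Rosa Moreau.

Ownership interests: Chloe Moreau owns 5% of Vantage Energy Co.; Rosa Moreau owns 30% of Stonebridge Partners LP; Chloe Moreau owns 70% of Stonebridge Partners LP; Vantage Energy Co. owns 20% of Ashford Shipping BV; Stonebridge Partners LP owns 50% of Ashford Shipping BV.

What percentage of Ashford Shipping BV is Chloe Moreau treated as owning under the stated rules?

51%

By parent–child attribution (R3), Chloe Moreau is treated as also owning Rosa Moreau's interest in Stonebridge Partners LP, giving 70% + 30% = 100%.
Chain via Stonebridge Partners LP (R2): 100% × 50% = 50% of Ashford Shipping BV.
Chain via Vantage Energy Co. (R2): 5% × 20% = 1% of Ashford Shipping BV.
Aggregating (R1): 50% + 1% = 51%.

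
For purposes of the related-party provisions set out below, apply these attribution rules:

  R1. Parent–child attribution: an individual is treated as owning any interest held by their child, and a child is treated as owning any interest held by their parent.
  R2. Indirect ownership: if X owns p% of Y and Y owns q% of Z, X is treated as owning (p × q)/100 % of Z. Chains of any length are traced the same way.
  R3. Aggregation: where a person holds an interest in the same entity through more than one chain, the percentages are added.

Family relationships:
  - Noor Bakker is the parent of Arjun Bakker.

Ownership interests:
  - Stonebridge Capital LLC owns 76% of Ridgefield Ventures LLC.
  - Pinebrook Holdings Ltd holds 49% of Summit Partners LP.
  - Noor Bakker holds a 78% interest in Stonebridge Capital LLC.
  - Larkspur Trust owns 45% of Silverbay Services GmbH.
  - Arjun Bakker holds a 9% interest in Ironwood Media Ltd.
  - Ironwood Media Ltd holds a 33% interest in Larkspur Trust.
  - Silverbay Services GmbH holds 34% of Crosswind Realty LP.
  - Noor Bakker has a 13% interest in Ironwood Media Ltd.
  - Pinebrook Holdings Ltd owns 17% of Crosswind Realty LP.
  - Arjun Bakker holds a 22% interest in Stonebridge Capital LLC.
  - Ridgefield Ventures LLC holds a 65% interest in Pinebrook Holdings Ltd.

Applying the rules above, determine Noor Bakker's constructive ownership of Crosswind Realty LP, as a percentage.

By parent–child attribution (R1), Noor Bakker is treated as also owning Arjun Bakker's interest in Ironwood Media Ltd, giving 13% + 9% = 22%.
By parent–child attribution (R1), Noor Bakker is treated as also owning Arjun Bakker's interest in Stonebridge Capital LLC, giving 78% + 22% = 100%.
Chain via Ironwood Media Ltd → Larkspur Trust → Silverbay Services GmbH (R2): 22% × 33% × 45% × 34% = 1.11078% of Crosswind Realty LP.
Chain via Stonebridge Capital LLC → Ridgefield Ventures LLC → Pinebrook Holdings Ltd (R2): 100% × 76% × 65% × 17% = 8.398% of Crosswind Realty LP.
Aggregating (R3): 1.11078% + 8.398% = 9.50878%.

9.50878%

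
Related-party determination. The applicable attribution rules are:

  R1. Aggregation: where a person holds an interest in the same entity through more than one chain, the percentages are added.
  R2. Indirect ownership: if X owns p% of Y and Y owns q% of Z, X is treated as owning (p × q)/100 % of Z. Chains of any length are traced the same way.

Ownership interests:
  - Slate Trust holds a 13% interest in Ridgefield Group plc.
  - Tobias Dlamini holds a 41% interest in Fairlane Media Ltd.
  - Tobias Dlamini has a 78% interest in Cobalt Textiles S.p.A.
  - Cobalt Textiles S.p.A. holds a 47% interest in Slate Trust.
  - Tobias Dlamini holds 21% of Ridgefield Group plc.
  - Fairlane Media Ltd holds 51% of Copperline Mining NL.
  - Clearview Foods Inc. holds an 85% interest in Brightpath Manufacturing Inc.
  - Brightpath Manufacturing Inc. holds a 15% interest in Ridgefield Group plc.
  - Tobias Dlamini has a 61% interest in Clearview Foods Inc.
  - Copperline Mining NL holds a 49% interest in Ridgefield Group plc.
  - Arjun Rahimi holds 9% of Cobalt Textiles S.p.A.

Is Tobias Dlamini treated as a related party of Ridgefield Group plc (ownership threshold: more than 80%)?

No

Chain via Clearview Foods Inc. → Brightpath Manufacturing Inc. (R2): 61% × 85% × 15% = 7.7775% of Ridgefield Group plc.
Chain via Cobalt Textiles S.p.A. → Slate Trust (R2): 78% × 47% × 13% = 4.7658% of Ridgefield Group plc.
Chain via Fairlane Media Ltd → Copperline Mining NL (R2): 41% × 51% × 49% = 10.2459% of Ridgefield Group plc.
Direct interest in Ridgefield Group plc: 21%.
Aggregating (R1): 7.7775% + 4.7658% + 10.2459% + 21% = 43.7892%.
43.7892% does not exceed the 80% threshold, so Tobias is not a related party to Ridgefield Group plc.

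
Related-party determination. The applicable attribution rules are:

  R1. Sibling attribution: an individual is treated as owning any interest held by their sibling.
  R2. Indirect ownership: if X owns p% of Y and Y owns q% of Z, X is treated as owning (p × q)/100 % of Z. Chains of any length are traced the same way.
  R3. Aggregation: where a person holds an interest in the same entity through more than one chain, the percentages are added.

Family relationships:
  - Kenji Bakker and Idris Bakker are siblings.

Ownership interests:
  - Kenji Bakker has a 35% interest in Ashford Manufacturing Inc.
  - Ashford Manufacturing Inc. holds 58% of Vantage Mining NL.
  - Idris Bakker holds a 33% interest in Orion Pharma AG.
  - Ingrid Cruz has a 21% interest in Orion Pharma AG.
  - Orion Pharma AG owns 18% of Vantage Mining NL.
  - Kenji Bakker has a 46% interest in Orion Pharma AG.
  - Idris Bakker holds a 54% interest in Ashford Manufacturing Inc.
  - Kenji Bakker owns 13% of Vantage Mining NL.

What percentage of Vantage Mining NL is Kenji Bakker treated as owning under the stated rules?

By sibling attribution (R1), Kenji Bakker is treated as also owning Idris Bakker's interest in Orion Pharma AG, giving 46% + 33% = 79%.
By sibling attribution (R1), Kenji Bakker is treated as also owning Idris Bakker's interest in Ashford Manufacturing Inc, giving 35% + 54% = 89%.
Chain via Orion Pharma AG (R2): 79% × 18% = 14.22% of Vantage Mining NL.
Chain via Ashford Manufacturing Inc. (R2): 89% × 58% = 51.62% of Vantage Mining NL.
Direct interest in Vantage Mining NL: 13%.
Aggregating (R3): 14.22% + 51.62% + 13% = 78.84%.

78.84%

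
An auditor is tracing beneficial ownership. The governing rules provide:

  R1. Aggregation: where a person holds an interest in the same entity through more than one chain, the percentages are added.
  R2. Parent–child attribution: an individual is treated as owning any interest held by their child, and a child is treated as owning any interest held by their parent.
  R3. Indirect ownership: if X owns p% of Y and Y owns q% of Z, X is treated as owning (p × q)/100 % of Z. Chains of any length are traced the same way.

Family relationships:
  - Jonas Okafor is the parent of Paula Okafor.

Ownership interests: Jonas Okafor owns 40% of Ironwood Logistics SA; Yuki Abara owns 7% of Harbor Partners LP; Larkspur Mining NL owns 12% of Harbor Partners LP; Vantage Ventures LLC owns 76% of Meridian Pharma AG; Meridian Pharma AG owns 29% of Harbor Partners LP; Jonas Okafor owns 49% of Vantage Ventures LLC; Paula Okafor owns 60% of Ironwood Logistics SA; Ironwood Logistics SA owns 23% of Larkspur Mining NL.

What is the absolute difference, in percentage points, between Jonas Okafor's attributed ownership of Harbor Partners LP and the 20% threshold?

By parent–child attribution (R2), Jonas Okafor is treated as also owning Paula Okafor's interest in Ironwood Logistics SA, giving 40% + 60% = 100%.
Chain via Vantage Ventures LLC → Meridian Pharma AG (R3): 49% × 76% × 29% = 10.7996% of Harbor Partners LP.
Chain via Ironwood Logistics SA → Larkspur Mining NL (R3): 100% × 23% × 12% = 2.76% of Harbor Partners LP.
Aggregating (R1): 10.7996% + 2.76% = 13.5596%.
13.5596% falls short of the 20% threshold by 6.4404 percentage points.

6.4404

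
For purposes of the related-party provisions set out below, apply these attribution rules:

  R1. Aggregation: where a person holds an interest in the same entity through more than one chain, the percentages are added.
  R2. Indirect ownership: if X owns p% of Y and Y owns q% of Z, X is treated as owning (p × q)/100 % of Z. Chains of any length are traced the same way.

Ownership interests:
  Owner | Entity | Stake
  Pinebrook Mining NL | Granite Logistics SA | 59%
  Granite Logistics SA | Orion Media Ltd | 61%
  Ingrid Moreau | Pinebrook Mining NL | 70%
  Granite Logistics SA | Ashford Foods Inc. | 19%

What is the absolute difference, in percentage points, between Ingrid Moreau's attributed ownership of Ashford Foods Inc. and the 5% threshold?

2.847

Chain via Pinebrook Mining NL → Granite Logistics SA (R2): 70% × 59% × 19% = 7.847% of Ashford Foods Inc.
7.847% exceeds the 5% threshold by 2.847 percentage points.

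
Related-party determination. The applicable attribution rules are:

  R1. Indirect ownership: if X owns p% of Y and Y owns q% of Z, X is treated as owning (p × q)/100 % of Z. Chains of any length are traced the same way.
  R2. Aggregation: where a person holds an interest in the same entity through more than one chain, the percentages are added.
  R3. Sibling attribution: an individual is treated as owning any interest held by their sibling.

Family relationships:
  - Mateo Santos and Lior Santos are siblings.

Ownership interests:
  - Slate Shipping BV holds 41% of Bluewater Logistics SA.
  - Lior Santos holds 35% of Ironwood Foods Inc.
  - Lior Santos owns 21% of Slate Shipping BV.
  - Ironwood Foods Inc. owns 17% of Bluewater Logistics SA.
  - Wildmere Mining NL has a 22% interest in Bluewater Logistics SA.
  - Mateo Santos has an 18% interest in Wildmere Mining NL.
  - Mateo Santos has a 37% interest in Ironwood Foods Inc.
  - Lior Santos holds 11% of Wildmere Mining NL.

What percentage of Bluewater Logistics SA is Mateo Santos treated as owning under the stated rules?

By sibling attribution (R3), Mateo Santos is treated as also owning Lior Santos's interest in Ironwood Foods Inc, giving 37% + 35% = 72%.
By sibling attribution (R3), Mateo Santos is treated as also owning Lior Santos's interest in Wildmere Mining NL, giving 18% + 11% = 29%.
By sibling attribution (R3), Mateo Santos is treated as owning Lior Santos's 21% interest in Slate Shipping BV.
Chain via Ironwood Foods Inc. (R1): 72% × 17% = 12.24% of Bluewater Logistics SA.
Chain via Wildmere Mining NL (R1): 29% × 22% = 6.38% of Bluewater Logistics SA.
Chain via Slate Shipping BV (R1): 21% × 41% = 8.61% of Bluewater Logistics SA.
Aggregating (R2): 12.24% + 6.38% + 8.61% = 27.23%.

27.23%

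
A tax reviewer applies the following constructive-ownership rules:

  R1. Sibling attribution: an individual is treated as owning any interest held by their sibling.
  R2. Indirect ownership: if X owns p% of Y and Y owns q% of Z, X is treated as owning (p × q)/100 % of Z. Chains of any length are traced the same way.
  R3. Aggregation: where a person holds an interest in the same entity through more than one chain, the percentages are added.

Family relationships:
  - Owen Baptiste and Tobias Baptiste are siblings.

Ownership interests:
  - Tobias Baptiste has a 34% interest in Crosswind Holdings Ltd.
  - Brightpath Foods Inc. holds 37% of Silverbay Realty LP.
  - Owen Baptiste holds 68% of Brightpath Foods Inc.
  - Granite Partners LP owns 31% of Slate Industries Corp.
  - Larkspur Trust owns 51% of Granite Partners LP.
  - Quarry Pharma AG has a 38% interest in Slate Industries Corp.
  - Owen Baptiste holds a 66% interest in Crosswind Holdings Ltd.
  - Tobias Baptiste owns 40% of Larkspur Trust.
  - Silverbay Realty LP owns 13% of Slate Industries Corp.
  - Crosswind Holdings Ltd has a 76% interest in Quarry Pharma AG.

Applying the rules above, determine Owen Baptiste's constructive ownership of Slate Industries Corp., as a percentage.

38.4748%

By sibling attribution (R1), Owen Baptiste is treated as also owning Tobias Baptiste's interest in Crosswind Holdings Ltd, giving 66% + 34% = 100%.
By sibling attribution (R1), Owen Baptiste is treated as owning Tobias Baptiste's 40% interest in Larkspur Trust.
Chain via Crosswind Holdings Ltd → Quarry Pharma AG (R2): 100% × 76% × 38% = 28.88% of Slate Industries Corp.
Chain via Brightpath Foods Inc. → Silverbay Realty LP (R2): 68% × 37% × 13% = 3.2708% of Slate Industries Corp.
Chain via Larkspur Trust → Granite Partners LP (R2): 40% × 51% × 31% = 6.324% of Slate Industries Corp.
Aggregating (R3): 28.88% + 3.2708% + 6.324% = 38.4748%.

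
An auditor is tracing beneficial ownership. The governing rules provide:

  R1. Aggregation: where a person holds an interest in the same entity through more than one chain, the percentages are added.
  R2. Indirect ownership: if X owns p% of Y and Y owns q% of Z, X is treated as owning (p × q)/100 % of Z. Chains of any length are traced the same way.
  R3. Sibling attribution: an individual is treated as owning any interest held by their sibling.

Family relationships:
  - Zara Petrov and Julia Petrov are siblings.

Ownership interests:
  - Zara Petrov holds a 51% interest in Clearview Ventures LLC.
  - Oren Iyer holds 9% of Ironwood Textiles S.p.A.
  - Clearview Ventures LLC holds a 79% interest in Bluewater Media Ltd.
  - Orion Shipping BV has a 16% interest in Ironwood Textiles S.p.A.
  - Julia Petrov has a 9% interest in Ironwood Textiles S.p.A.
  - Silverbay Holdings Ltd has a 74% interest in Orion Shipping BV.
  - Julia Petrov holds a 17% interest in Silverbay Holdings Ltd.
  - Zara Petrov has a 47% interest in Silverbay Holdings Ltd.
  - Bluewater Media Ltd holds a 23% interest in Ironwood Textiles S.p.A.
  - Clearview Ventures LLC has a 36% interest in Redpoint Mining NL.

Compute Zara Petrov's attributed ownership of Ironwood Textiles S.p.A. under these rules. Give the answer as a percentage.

25.8443%

By sibling attribution (R3), Zara Petrov is treated as also owning Julia Petrov's interest in Silverbay Holdings Ltd, giving 47% + 17% = 64%.
By sibling attribution (R3), Zara Petrov is treated as owning Julia Petrov's 9% interest in Ironwood Textiles S.p.A.
Chain via Clearview Ventures LLC → Bluewater Media Ltd (R2): 51% × 79% × 23% = 9.2667% of Ironwood Textiles S.p.A.
Chain via Silverbay Holdings Ltd → Orion Shipping BV (R2): 64% × 74% × 16% = 7.5776% of Ironwood Textiles S.p.A.
Direct interest in Ironwood Textiles S.p.A: 9%.
Aggregating (R1): 9.2667% + 7.5776% + 9% = 25.8443%.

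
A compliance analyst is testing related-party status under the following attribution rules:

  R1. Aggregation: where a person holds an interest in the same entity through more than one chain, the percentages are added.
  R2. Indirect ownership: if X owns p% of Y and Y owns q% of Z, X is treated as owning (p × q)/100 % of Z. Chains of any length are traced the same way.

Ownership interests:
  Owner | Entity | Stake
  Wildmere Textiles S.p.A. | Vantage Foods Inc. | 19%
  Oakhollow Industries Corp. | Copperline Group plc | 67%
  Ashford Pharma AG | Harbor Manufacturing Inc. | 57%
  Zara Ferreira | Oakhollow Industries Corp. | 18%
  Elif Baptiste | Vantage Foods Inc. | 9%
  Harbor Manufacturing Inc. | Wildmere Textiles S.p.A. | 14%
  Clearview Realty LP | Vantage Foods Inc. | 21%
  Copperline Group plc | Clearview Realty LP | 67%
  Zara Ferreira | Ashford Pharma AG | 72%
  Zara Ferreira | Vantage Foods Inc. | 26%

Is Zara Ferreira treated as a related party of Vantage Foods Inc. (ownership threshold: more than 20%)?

Yes

Chain via Ashford Pharma AG → Harbor Manufacturing Inc. → Wildmere Textiles S.p.A. (R2): 72% × 57% × 14% × 19% = 1.091664% of Vantage Foods Inc.
Chain via Oakhollow Industries Corp. → Copperline Group plc → Clearview Realty LP (R2): 18% × 67% × 67% × 21% = 1.696842% of Vantage Foods Inc.
Direct interest in Vantage Foods Inc: 26%.
Aggregating (R1): 1.091664% + 1.696842% + 26% = 28.788506%.
28.788506% exceeds the 20% threshold, so Zara is a related party to Vantage Foods Inc.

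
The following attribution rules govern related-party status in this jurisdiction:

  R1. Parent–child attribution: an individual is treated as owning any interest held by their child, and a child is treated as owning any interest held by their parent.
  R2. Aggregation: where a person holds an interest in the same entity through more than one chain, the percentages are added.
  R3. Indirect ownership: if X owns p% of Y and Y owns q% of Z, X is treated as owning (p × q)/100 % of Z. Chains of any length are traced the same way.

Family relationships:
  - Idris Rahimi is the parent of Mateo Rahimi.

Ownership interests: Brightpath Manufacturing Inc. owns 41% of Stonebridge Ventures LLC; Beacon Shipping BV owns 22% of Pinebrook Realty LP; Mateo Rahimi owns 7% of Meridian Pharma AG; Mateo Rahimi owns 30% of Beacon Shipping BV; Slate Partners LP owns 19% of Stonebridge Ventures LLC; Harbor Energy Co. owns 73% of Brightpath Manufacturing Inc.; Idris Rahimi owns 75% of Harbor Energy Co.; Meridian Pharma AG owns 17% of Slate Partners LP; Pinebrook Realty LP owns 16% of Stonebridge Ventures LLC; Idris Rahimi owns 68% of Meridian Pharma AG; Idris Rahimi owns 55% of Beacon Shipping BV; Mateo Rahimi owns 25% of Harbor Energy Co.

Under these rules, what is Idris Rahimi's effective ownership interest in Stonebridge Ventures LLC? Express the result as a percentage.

35.3445%

By parent–child attribution (R1), Idris Rahimi is treated as also owning Mateo Rahimi's interest in Meridian Pharma AG, giving 68% + 7% = 75%.
By parent–child attribution (R1), Idris Rahimi is treated as also owning Mateo Rahimi's interest in Harbor Energy Co, giving 75% + 25% = 100%.
By parent–child attribution (R1), Idris Rahimi is treated as also owning Mateo Rahimi's interest in Beacon Shipping BV, giving 55% + 30% = 85%.
Chain via Meridian Pharma AG → Slate Partners LP (R3): 75% × 17% × 19% = 2.4225% of Stonebridge Ventures LLC.
Chain via Harbor Energy Co. → Brightpath Manufacturing Inc. (R3): 100% × 73% × 41% = 29.93% of Stonebridge Ventures LLC.
Chain via Beacon Shipping BV → Pinebrook Realty LP (R3): 85% × 22% × 16% = 2.992% of Stonebridge Ventures LLC.
Aggregating (R2): 2.4225% + 29.93% + 2.992% = 35.3445%.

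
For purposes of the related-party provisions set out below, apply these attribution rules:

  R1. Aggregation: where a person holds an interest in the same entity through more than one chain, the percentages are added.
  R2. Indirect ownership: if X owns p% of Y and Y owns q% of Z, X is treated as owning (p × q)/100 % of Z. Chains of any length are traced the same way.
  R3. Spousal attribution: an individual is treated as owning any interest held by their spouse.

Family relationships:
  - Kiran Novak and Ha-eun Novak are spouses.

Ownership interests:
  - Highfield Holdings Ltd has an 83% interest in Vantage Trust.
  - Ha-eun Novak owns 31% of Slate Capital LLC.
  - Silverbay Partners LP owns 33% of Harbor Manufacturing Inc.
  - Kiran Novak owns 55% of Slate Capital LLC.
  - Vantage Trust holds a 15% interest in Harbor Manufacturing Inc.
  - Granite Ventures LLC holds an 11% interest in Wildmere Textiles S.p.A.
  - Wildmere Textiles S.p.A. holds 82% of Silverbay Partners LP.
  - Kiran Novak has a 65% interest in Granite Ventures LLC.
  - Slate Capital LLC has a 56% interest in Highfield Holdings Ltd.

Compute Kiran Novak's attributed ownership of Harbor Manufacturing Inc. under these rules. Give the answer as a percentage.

7.93071%

By spousal attribution (R3), Kiran Novak is treated as also owning Ha-eun Novak's interest in Slate Capital LLC, giving 55% + 31% = 86%.
Chain via Slate Capital LLC → Highfield Holdings Ltd → Vantage Trust (R2): 86% × 56% × 83% × 15% = 5.99592% of Harbor Manufacturing Inc.
Chain via Granite Ventures LLC → Wildmere Textiles S.p.A. → Silverbay Partners LP (R2): 65% × 11% × 82% × 33% = 1.93479% of Harbor Manufacturing Inc.
Aggregating (R1): 5.99592% + 1.93479% = 7.93071%.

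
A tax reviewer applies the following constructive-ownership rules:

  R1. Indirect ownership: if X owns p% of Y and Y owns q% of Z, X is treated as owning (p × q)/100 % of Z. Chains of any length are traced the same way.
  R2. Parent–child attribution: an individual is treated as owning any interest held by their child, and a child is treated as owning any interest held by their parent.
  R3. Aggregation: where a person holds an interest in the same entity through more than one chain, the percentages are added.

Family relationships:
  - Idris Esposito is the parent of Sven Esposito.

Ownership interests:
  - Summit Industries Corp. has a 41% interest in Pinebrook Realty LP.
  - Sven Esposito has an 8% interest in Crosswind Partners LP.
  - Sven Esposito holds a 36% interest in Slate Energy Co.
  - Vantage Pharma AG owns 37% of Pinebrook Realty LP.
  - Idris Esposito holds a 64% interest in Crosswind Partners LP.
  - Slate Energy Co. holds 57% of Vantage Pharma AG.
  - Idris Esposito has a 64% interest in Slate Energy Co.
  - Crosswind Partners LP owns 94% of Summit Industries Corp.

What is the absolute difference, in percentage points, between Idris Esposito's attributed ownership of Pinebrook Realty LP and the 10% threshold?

38.8388

By parent–child attribution (R2), Idris Esposito is treated as also owning Sven Esposito's interest in Crosswind Partners LP, giving 64% + 8% = 72%.
By parent–child attribution (R2), Idris Esposito is treated as also owning Sven Esposito's interest in Slate Energy Co, giving 64% + 36% = 100%.
Chain via Crosswind Partners LP → Summit Industries Corp. (R1): 72% × 94% × 41% = 27.7488% of Pinebrook Realty LP.
Chain via Slate Energy Co. → Vantage Pharma AG (R1): 100% × 57% × 37% = 21.09% of Pinebrook Realty LP.
Aggregating (R3): 27.7488% + 21.09% = 48.8388%.
48.8388% exceeds the 10% threshold by 38.8388 percentage points.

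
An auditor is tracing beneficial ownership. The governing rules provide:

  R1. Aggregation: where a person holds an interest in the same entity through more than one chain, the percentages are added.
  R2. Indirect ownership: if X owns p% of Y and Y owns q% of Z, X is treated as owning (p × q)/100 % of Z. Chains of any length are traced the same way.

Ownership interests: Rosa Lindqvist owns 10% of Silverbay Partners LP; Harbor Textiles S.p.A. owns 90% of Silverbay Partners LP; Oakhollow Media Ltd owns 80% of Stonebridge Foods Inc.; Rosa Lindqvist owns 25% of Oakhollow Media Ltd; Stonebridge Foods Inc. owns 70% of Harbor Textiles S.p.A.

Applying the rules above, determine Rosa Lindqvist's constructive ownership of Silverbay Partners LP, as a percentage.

Chain via Oakhollow Media Ltd → Stonebridge Foods Inc. → Harbor Textiles S.p.A. (R2): 25% × 80% × 70% × 90% = 12.6% of Silverbay Partners LP.
Direct interest in Silverbay Partners LP: 10%.
Aggregating (R1): 12.6% + 10% = 22.6%.

22.6%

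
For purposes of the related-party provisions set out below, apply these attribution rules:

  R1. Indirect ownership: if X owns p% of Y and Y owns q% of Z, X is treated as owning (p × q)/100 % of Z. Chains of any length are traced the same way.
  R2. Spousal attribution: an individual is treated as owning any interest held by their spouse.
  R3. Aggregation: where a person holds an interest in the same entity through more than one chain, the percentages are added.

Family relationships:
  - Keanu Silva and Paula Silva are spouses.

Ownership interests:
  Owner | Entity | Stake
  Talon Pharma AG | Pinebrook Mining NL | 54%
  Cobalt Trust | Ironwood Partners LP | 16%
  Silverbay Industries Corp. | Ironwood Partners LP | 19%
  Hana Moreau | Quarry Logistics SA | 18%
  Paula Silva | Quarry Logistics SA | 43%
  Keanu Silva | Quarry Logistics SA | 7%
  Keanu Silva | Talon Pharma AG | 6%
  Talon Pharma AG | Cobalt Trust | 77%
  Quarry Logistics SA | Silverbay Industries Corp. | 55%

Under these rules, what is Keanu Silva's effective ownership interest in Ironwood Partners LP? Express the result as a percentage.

By spousal attribution (R2), Keanu Silva is treated as also owning Paula Silva's interest in Quarry Logistics SA, giving 7% + 43% = 50%.
Chain via Quarry Logistics SA → Silverbay Industries Corp. (R1): 50% × 55% × 19% = 5.225% of Ironwood Partners LP.
Chain via Talon Pharma AG → Cobalt Trust (R1): 6% × 77% × 16% = 0.7392% of Ironwood Partners LP.
Aggregating (R3): 5.225% + 0.7392% = 5.9642%.

5.9642%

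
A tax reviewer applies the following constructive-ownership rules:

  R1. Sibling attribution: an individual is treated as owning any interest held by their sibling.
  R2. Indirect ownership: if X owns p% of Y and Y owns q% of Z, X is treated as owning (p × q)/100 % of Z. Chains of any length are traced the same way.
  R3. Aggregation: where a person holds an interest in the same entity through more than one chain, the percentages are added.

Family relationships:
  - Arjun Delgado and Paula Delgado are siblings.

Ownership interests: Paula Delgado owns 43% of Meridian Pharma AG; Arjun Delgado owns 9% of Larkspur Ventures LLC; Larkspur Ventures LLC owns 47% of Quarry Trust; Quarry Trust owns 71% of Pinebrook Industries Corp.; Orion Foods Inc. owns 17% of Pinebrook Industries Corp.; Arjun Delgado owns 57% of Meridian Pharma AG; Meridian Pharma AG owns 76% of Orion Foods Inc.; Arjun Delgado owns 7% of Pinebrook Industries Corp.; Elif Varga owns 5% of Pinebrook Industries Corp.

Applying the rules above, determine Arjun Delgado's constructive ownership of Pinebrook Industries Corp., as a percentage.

22.9233%

By sibling attribution (R1), Arjun Delgado is treated as also owning Paula Delgado's interest in Meridian Pharma AG, giving 57% + 43% = 100%.
Chain via Larkspur Ventures LLC → Quarry Trust (R2): 9% × 47% × 71% = 3.0033% of Pinebrook Industries Corp.
Chain via Meridian Pharma AG → Orion Foods Inc. (R2): 100% × 76% × 17% = 12.92% of Pinebrook Industries Corp.
Direct interest in Pinebrook Industries Corp: 7%.
Aggregating (R3): 3.0033% + 12.92% + 7% = 22.9233%.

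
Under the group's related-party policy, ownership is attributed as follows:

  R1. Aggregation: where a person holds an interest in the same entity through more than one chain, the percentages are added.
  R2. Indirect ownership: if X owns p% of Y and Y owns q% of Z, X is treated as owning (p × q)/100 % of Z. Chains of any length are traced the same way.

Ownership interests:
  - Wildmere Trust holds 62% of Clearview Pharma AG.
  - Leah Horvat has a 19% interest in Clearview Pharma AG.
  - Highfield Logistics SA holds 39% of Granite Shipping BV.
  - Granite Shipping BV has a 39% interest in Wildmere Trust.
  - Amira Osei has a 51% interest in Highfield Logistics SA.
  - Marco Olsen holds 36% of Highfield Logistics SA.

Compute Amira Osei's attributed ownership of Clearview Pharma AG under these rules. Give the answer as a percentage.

Chain via Highfield Logistics SA → Granite Shipping BV → Wildmere Trust (R2): 51% × 39% × 39% × 62% = 4.809402% of Clearview Pharma AG.

4.809402%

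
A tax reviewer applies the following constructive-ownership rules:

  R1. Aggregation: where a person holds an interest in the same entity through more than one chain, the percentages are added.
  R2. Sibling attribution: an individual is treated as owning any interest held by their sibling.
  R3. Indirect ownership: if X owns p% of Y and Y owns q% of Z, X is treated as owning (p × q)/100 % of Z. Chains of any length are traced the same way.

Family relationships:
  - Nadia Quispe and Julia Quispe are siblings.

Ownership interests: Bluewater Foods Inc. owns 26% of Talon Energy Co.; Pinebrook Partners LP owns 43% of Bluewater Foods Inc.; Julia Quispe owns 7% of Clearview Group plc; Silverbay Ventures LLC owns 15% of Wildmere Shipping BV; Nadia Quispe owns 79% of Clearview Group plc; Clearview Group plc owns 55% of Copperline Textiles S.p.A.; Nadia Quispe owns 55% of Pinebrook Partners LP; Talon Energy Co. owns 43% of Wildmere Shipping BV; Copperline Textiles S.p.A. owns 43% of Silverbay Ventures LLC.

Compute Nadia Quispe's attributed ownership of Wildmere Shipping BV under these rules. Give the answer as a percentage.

By sibling attribution (R2), Nadia Quispe is treated as also owning Julia Quispe's interest in Clearview Group plc, giving 79% + 7% = 86%.
Chain via Pinebrook Partners LP → Bluewater Foods Inc. → Talon Energy Co. (R3): 55% × 43% × 26% × 43% = 2.64407% of Wildmere Shipping BV.
Chain via Clearview Group plc → Copperline Textiles S.p.A. → Silverbay Ventures LLC (R3): 86% × 55% × 43% × 15% = 3.05085% of Wildmere Shipping BV.
Aggregating (R1): 2.64407% + 3.05085% = 5.69492%.

5.69492%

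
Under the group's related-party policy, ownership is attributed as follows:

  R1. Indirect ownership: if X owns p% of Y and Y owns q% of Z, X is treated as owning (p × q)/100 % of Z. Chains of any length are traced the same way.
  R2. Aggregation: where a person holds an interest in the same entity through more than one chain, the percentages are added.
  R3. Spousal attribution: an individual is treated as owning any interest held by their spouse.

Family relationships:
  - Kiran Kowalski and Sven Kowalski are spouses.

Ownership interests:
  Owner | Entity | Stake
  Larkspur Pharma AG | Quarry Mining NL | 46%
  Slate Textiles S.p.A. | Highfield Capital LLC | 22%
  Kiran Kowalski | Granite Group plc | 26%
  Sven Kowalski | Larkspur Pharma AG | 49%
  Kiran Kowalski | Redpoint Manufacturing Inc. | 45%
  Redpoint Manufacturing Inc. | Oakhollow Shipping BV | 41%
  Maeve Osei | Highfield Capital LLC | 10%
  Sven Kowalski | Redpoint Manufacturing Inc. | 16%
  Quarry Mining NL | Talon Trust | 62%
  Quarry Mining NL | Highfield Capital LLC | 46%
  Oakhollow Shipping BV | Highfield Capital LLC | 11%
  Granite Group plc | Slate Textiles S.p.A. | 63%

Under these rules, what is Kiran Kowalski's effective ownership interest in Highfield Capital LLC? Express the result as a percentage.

By spousal attribution (R3), Kiran Kowalski is treated as also owning Sven Kowalski's interest in Redpoint Manufacturing Inc, giving 45% + 16% = 61%.
By spousal attribution (R3), Kiran Kowalski is treated as owning Sven Kowalski's 49% interest in Larkspur Pharma AG.
Chain via Redpoint Manufacturing Inc. → Oakhollow Shipping BV (R1): 61% × 41% × 11% = 2.7511% of Highfield Capital LLC.
Chain via Granite Group plc → Slate Textiles S.p.A. (R1): 26% × 63% × 22% = 3.6036% of Highfield Capital LLC.
Chain via Larkspur Pharma AG → Quarry Mining NL (R1): 49% × 46% × 46% = 10.3684% of Highfield Capital LLC.
Aggregating (R2): 2.7511% + 3.6036% + 10.3684% = 16.7231%.

16.7231%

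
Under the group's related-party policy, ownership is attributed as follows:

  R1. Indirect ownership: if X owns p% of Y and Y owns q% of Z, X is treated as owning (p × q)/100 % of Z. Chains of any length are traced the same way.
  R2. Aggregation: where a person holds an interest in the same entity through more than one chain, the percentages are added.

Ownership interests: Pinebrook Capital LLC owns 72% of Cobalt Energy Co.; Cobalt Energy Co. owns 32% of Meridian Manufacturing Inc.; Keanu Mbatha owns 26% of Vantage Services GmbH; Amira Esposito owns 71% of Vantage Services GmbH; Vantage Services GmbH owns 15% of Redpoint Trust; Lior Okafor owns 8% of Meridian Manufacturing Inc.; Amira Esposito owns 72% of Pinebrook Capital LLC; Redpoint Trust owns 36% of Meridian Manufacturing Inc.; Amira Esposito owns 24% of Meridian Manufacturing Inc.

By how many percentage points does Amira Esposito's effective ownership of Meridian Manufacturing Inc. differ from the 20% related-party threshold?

24.4228

Chain via Pinebrook Capital LLC → Cobalt Energy Co. (R1): 72% × 72% × 32% = 16.5888% of Meridian Manufacturing Inc.
Chain via Vantage Services GmbH → Redpoint Trust (R1): 71% × 15% × 36% = 3.834% of Meridian Manufacturing Inc.
Direct interest in Meridian Manufacturing Inc: 24%.
Aggregating (R2): 16.5888% + 3.834% + 24% = 44.4228%.
44.4228% exceeds the 20% threshold by 24.4228 percentage points.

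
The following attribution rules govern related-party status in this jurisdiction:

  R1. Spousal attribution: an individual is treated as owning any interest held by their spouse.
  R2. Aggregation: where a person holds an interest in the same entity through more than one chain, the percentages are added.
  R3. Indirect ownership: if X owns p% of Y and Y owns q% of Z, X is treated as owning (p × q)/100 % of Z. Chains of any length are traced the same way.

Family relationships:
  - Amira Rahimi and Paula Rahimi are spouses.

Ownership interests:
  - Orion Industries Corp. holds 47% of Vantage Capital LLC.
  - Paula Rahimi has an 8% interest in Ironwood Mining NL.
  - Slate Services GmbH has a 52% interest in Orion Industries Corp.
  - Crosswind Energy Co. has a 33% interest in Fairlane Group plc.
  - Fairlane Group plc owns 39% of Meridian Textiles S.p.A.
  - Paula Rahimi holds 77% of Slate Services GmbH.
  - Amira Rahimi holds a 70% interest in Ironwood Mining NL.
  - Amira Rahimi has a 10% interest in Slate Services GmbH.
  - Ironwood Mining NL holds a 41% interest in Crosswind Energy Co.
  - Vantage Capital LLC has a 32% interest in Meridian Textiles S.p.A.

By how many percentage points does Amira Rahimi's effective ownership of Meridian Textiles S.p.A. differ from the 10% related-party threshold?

0.919922

By spousal attribution (R1), Amira Rahimi is treated as also owning Paula Rahimi's interest in Ironwood Mining NL, giving 70% + 8% = 78%.
By spousal attribution (R1), Amira Rahimi is treated as also owning Paula Rahimi's interest in Slate Services GmbH, giving 10% + 77% = 87%.
Chain via Ironwood Mining NL → Crosswind Energy Co. → Fairlane Group plc (R3): 78% × 41% × 33% × 39% = 4.115826% of Meridian Textiles S.p.A.
Chain via Slate Services GmbH → Orion Industries Corp. → Vantage Capital LLC (R3): 87% × 52% × 47% × 32% = 6.804096% of Meridian Textiles S.p.A.
Aggregating (R2): 4.115826% + 6.804096% = 10.919922%.
10.919922% exceeds the 10% threshold by 0.919922 percentage points.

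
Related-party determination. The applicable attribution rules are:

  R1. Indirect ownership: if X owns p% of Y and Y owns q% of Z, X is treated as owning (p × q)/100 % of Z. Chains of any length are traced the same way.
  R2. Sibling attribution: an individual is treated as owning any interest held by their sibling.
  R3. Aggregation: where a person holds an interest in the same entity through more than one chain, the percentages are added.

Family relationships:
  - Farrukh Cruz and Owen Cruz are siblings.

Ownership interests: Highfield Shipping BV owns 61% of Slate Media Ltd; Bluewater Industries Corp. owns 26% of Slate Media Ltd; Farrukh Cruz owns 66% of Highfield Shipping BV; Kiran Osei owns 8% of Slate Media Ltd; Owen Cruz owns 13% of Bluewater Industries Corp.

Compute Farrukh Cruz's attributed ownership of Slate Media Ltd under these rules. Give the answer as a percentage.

By sibling attribution (R2), Farrukh Cruz is treated as owning Owen Cruz's 13% interest in Bluewater Industries Corp.
Chain via Highfield Shipping BV (R1): 66% × 61% = 40.26% of Slate Media Ltd.
Chain via Bluewater Industries Corp. (R1): 13% × 26% = 3.38% of Slate Media Ltd.
Aggregating (R3): 40.26% + 3.38% = 43.64%.

43.64%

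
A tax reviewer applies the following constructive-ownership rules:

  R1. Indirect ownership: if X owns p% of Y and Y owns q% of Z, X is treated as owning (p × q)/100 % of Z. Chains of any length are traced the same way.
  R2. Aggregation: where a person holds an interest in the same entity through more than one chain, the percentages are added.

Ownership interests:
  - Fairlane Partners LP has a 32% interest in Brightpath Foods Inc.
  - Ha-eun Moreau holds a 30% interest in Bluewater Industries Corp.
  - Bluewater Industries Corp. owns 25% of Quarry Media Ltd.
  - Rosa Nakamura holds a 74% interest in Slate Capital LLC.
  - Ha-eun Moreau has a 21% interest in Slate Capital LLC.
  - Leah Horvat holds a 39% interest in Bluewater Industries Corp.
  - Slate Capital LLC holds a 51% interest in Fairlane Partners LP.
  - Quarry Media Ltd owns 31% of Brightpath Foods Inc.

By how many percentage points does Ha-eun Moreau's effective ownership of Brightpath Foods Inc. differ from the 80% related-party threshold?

Chain via Bluewater Industries Corp. → Quarry Media Ltd (R1): 30% × 25% × 31% = 2.325% of Brightpath Foods Inc.
Chain via Slate Capital LLC → Fairlane Partners LP (R1): 21% × 51% × 32% = 3.4272% of Brightpath Foods Inc.
Aggregating (R2): 2.325% + 3.4272% = 5.7522%.
5.7522% falls short of the 80% threshold by 74.2478 percentage points.

74.2478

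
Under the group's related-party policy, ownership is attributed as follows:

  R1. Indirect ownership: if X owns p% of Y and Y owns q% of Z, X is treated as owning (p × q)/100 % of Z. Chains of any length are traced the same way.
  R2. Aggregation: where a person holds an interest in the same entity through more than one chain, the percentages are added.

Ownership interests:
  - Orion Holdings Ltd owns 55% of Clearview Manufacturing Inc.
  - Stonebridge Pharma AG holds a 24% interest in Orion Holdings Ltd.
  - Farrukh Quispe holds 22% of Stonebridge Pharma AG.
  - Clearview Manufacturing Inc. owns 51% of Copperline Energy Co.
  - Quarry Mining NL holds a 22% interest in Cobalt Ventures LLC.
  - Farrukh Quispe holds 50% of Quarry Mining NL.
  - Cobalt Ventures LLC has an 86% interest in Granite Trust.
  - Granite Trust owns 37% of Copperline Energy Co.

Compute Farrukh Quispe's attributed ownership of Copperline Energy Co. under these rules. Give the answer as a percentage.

4.98124%

Chain via Stonebridge Pharma AG → Orion Holdings Ltd → Clearview Manufacturing Inc. (R1): 22% × 24% × 55% × 51% = 1.48104% of Copperline Energy Co.
Chain via Quarry Mining NL → Cobalt Ventures LLC → Granite Trust (R1): 50% × 22% × 86% × 37% = 3.5002% of Copperline Energy Co.
Aggregating (R2): 1.48104% + 3.5002% = 4.98124%.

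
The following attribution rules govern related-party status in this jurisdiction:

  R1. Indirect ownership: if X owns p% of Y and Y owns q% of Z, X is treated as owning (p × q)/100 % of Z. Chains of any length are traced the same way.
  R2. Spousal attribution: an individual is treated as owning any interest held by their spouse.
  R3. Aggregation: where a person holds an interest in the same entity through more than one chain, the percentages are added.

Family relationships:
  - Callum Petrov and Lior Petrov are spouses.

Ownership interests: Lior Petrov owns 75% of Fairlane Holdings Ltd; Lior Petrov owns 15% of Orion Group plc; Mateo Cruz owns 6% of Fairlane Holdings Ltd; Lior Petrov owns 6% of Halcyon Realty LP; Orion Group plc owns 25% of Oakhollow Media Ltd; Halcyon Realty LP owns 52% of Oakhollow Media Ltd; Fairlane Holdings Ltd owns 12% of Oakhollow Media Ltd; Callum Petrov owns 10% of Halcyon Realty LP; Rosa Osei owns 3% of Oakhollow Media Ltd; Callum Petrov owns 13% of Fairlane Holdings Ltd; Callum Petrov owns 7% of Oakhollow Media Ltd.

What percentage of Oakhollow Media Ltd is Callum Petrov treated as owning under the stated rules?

29.63%

By spousal attribution (R2), Callum Petrov is treated as also owning Lior Petrov's interest in Halcyon Realty LP, giving 10% + 6% = 16%.
By spousal attribution (R2), Callum Petrov is treated as also owning Lior Petrov's interest in Fairlane Holdings Ltd, giving 13% + 75% = 88%.
By spousal attribution (R2), Callum Petrov is treated as owning Lior Petrov's 15% interest in Orion Group plc.
Chain via Halcyon Realty LP (R1): 16% × 52% = 8.32% of Oakhollow Media Ltd.
Chain via Fairlane Holdings Ltd (R1): 88% × 12% = 10.56% of Oakhollow Media Ltd.
Direct interest in Oakhollow Media Ltd: 7%.
Chain via Orion Group plc (R1): 15% × 25% = 3.75% of Oakhollow Media Ltd.
Aggregating (R3): 8.32% + 10.56% + 7% + 3.75% = 29.63%.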